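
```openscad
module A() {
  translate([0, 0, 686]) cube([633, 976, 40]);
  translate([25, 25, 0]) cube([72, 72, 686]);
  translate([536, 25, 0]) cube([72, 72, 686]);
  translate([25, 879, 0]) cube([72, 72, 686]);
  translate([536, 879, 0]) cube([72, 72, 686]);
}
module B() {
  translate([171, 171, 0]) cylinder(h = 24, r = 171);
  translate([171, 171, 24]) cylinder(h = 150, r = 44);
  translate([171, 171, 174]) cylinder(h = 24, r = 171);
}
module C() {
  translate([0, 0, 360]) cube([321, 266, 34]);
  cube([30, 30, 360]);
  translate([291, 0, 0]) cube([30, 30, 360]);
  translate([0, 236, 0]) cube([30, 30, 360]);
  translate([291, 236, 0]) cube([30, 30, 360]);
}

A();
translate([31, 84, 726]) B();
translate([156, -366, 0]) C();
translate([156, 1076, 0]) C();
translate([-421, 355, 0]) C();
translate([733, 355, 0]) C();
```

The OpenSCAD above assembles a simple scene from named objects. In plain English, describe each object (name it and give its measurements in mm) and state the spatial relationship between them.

A is a table: top 633 mm (x) × 976 mm (y), 40 mm thick, upper face at z = 726 mm, on four 72×72 mm square legs, each inset 25 mm from the nearest pair of top edges, running from z = 0 to the bottom of the top.

B is a spool: two coaxial disc flanges of radius 171 mm and thickness 24 mm, joined by a core cylinder of radius 44 mm and height 150 mm. The lower flange rests on z = 0 and the three cylinders share a vertical axis.

C is a simple wooden stool: a rectangular seat 321 mm (x) by 266 mm (y), 34 mm thick, top face at z = 394 mm, on four square legs, each 30×30 mm in cross-section. The legs rest on z = 0, each flush with a corner of the seat.

The spool is on top of the table. Four stools sit around the table at the −y, +y, −x, +x sides.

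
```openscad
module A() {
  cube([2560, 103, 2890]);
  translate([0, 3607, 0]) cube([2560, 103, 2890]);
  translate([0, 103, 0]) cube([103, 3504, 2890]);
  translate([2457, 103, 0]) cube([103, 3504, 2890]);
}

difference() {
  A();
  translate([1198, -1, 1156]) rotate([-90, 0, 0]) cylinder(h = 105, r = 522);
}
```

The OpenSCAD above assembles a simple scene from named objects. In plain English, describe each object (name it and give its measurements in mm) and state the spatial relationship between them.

A is a box-shaped house frame (walls only): outside footprint 2560×3710 mm, wall height 2890 mm, wall thickness 103 mm. The two y-facing walls run the full x-width; the two x-facing walls fit between the inner faces of the y-facing walls.

The house frame has a circular hole of radius 522 mm through its front wall, centred at (x = 1198, z = 1156).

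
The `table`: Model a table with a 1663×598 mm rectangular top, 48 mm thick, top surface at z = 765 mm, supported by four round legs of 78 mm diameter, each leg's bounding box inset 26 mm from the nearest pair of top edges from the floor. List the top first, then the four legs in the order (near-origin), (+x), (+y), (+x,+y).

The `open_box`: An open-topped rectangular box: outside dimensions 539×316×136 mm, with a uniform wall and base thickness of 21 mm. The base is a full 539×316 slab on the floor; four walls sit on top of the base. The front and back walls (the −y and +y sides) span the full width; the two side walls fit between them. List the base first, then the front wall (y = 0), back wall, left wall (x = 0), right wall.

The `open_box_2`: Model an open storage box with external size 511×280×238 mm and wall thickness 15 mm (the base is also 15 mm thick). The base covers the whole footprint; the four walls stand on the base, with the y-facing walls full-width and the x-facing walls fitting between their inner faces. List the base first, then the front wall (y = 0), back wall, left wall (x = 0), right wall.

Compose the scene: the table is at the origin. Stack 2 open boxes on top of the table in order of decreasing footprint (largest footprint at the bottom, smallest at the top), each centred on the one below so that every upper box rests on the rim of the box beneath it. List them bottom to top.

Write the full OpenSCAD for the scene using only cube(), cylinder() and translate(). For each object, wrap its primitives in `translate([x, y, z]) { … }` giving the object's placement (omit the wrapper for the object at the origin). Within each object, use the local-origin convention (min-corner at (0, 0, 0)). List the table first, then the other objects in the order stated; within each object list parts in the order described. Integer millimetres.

translate([0, 0, 717]) cube([1663, 598, 48]);
translate([65, 65, 0]) cylinder(h = 717, r = 39);
translate([1598, 65, 0]) cylinder(h = 717, r = 39);
translate([65, 533, 0]) cylinder(h = 717, r = 39);
translate([1598, 533, 0]) cylinder(h = 717, r = 39);
translate([562, 141, 765]) {
  cube([539, 316, 21]);
  translate([0, 0, 21]) cube([539, 21, 115]);
  translate([0, 295, 21]) cube([539, 21, 115]);
  translate([0, 21, 21]) cube([21, 274, 115]);
  translate([518, 21, 21]) cube([21, 274, 115]);
}
translate([576, 159, 901]) {
  cube([511, 280, 15]);
  translate([0, 0, 15]) cube([511, 15, 223]);
  translate([0, 265, 15]) cube([511, 15, 223]);
  translate([0, 15, 15]) cube([15, 250, 223]);
  translate([496, 15, 15]) cube([15, 250, 223]);
}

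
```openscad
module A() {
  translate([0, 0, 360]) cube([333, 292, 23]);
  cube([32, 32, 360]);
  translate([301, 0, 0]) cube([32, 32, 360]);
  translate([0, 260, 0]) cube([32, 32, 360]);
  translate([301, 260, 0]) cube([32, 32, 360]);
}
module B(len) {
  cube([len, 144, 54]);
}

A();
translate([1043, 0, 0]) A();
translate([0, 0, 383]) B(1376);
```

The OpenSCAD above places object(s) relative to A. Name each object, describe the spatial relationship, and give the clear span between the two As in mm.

Second stool starts at x = 1043; first ends at x = 333; clear span = 1043 − 333 = 710 mm.

A is a stool. B is a beam. A beam spans the tops of two stools. The clear span between the two stools is 710 mm.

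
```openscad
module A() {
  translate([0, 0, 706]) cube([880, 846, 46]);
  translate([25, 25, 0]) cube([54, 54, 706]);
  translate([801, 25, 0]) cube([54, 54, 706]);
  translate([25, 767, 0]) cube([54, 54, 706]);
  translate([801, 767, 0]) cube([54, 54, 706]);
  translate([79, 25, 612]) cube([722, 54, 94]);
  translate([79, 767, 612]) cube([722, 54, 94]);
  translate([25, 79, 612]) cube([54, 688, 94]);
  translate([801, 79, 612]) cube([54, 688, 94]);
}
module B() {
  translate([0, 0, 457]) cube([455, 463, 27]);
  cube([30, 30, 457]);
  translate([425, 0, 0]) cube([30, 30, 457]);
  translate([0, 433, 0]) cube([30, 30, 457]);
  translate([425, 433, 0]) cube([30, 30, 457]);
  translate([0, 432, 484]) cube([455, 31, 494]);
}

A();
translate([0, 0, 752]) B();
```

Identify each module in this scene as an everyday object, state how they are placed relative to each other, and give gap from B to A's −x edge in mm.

A is a table. B is a chair. The chair is on top of the table. The gap from the chair to the table's −x edge is 0 mm.

The chair's min-x is at 0; the table's min-x is 0; gap = 0 mm.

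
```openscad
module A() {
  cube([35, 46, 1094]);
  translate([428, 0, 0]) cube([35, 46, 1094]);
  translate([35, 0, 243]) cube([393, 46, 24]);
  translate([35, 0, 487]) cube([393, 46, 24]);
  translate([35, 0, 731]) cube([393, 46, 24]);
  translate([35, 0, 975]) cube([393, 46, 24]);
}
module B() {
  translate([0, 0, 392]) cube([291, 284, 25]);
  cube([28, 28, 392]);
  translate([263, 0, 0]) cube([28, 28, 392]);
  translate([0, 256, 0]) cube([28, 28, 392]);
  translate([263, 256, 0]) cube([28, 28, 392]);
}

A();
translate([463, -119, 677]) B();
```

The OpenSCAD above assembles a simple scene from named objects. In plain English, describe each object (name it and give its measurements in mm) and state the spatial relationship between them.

A is a wooden ladder with two side rails of 35×46 mm section and 1094 mm height, set 463 mm apart overall. Between them run 4 rectangular rungs (46 mm deep, 24 mm thick), front faces flush with the rails' −y face. The bottom of the first rung is 243 mm above the floor and each subsequent rung is 244 mm higher than the one below.

B is a simple wooden stool: a rectangular seat 291 mm (x) by 284 mm (y), 25 mm thick, top face at z = 417 mm, on four square legs, each 28×28 mm in cross-section. The legs rest on z = 0, each flush with a corner of the seat.

The stool is beside the ladder with their tops flush at z = 1094.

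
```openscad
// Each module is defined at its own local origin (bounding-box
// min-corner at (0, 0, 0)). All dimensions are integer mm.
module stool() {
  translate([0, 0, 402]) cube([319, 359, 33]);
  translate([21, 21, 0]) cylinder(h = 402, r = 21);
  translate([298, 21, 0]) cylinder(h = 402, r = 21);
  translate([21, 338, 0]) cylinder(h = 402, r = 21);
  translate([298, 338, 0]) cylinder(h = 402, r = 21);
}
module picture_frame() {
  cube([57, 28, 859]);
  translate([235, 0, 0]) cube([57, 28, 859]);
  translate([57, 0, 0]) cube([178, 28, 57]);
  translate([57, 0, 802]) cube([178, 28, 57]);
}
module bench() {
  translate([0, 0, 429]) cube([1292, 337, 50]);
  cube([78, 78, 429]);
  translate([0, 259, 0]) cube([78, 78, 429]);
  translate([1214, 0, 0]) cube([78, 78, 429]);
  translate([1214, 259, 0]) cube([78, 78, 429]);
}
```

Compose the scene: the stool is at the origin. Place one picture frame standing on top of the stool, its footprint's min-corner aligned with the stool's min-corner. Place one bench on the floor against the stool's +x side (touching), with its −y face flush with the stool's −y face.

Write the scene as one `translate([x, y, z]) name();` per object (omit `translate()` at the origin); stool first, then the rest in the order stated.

stool();
translate([0, 0, 435]) picture_frame();
translate([319, 0, 0]) bench();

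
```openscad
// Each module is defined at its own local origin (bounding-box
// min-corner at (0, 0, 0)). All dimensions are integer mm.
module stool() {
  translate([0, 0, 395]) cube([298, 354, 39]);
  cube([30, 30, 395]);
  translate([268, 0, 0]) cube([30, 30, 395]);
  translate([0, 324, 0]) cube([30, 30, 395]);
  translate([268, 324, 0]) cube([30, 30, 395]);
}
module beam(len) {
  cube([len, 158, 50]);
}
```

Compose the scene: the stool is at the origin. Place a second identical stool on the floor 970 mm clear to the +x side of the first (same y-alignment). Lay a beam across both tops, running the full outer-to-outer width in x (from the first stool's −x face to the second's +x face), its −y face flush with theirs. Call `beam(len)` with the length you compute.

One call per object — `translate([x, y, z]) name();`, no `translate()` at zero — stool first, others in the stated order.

stool();
translate([1268, 0, 0]) stool();
translate([0, 0, 434]) beam(1566);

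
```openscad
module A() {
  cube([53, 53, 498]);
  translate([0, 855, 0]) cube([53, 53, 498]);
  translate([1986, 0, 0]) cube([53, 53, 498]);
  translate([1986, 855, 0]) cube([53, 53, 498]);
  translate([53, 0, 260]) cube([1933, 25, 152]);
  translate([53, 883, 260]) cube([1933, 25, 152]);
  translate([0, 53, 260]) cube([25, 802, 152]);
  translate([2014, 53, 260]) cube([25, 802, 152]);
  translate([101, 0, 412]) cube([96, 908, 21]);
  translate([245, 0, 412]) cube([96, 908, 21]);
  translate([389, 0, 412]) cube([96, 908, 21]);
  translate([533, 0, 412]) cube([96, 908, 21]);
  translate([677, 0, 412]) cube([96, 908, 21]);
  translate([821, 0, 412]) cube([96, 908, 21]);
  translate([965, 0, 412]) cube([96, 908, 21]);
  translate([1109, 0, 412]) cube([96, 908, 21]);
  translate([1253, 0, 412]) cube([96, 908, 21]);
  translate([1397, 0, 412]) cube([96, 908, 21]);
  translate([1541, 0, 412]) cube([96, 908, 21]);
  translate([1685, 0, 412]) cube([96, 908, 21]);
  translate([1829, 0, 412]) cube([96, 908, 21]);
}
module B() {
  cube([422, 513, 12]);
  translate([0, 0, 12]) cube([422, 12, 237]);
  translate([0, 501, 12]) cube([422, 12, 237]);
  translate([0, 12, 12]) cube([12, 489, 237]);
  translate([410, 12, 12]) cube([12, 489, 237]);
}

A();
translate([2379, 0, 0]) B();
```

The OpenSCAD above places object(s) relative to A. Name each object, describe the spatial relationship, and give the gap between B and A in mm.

A is a bed frame. B is an open box. The open box is on the floor beside the bed frame on its +x side. The gap between the open box and the bed frame is 340 mm.

The open box's nearest face is 340 mm from the bed frame's +x face.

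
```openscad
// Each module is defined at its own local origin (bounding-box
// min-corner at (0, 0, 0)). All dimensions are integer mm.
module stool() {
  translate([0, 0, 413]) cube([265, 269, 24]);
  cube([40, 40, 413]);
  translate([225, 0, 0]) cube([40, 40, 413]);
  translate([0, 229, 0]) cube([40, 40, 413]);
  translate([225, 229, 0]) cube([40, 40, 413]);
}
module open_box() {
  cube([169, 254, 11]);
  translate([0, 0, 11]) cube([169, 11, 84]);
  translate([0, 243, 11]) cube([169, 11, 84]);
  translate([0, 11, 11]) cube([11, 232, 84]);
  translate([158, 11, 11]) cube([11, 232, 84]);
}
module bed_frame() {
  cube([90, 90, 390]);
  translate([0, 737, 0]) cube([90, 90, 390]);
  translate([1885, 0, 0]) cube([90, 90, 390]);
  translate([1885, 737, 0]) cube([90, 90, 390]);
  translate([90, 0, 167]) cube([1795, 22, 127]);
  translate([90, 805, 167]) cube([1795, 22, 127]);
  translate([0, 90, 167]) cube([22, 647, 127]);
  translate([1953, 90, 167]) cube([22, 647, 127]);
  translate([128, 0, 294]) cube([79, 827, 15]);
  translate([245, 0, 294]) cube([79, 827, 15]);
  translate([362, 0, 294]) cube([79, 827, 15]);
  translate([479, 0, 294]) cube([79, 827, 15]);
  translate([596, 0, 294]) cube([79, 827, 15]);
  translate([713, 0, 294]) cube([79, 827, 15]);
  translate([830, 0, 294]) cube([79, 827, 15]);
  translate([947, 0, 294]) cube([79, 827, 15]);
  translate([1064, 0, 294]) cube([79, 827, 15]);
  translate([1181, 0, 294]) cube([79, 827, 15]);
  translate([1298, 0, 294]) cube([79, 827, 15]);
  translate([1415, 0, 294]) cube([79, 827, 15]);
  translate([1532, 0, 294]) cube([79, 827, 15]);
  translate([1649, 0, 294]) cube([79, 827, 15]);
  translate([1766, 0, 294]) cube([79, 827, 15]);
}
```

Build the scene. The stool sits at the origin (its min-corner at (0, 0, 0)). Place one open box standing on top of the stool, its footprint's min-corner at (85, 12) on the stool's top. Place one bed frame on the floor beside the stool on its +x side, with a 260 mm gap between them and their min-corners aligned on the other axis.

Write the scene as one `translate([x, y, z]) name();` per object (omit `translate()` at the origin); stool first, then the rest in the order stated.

stool();
translate([85, 12, 437]) open_box();
translate([525, 0, 0]) bed_frame();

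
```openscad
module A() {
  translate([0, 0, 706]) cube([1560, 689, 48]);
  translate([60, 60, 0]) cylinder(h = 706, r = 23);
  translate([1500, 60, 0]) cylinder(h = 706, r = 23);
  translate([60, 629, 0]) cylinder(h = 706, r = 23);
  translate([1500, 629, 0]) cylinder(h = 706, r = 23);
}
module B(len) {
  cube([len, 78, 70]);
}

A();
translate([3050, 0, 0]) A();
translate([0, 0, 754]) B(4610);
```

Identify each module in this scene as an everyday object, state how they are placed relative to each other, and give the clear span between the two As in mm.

Second table starts at x = 3050; first ends at x = 1560; clear span = 3050 − 1560 = 1490 mm.

A is a table. B is a beam. A beam spans the tops of two tables. The clear span between the two tables is 1490 mm.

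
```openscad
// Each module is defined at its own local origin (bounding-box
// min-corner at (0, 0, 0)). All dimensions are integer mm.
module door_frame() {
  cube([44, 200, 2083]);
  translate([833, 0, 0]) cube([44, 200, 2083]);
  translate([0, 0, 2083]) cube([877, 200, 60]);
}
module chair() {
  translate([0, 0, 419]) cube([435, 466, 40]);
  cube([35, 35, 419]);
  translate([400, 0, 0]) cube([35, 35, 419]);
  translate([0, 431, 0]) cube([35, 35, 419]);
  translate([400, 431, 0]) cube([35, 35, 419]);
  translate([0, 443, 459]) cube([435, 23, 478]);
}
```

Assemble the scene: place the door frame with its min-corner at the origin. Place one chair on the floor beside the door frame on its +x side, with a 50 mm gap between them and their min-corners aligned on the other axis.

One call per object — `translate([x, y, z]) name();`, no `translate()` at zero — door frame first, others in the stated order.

door_frame();
translate([927, 0, 0]) chair();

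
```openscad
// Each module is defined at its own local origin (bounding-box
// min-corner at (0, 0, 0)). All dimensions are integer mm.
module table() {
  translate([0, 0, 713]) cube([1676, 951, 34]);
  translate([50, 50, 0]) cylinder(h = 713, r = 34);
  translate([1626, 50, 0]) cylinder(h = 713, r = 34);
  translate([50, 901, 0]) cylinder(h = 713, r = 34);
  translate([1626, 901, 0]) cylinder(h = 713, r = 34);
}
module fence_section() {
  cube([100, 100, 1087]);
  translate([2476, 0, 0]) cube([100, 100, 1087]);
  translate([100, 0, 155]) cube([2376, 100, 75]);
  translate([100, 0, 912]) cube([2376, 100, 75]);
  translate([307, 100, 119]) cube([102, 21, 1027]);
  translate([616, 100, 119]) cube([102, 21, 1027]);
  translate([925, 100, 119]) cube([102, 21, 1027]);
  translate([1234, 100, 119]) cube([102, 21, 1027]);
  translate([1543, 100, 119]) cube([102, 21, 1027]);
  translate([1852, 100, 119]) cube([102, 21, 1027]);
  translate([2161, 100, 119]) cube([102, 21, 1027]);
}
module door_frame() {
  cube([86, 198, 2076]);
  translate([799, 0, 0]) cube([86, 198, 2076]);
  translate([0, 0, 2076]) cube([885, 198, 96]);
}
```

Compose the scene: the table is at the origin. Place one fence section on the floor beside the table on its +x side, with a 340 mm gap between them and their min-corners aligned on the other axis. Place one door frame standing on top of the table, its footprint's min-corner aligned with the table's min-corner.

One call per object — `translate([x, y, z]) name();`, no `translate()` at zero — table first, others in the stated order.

table();
translate([2016, 0, 0]) fence_section();
translate([0, 0, 747]) door_frame();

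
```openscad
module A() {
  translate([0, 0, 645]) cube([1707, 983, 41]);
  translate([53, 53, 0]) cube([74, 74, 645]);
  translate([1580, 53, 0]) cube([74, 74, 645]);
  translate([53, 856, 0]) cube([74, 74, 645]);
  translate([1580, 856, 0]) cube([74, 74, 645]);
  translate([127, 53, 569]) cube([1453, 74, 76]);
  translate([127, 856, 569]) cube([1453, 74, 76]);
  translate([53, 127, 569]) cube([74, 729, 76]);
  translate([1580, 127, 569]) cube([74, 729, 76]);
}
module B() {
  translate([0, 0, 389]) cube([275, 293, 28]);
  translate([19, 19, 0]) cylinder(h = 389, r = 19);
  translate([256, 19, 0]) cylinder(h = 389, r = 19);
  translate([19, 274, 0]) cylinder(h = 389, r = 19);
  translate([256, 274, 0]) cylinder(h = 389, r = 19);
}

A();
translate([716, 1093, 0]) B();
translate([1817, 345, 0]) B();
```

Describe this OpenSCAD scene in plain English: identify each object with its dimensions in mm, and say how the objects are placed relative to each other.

A is a table with a 1707×983 mm rectangular top, 41 mm thick, top surface at z = 686 mm, supported by four 74×74 mm square legs, each inset 53 mm from the nearest pair of top edges, running from the floor. Four apron rails, 74 mm thick and 76 mm tall, run between adjacent legs with their top edges flush with the underside of the top and their outer faces flush with the legs' outer faces.

B is a four-legged stool. The seat is 275×293 mm, 28 mm thick, top at z = 417 mm. It stands on four round legs, each 38 mm in diameter, from z = 0 to the seat underside, each leg's axis is inset half a diameter from the nearest pair of seat edges (so the leg's bounding box is flush with the corner).

Two stools sit around the table at the +y, +x sides.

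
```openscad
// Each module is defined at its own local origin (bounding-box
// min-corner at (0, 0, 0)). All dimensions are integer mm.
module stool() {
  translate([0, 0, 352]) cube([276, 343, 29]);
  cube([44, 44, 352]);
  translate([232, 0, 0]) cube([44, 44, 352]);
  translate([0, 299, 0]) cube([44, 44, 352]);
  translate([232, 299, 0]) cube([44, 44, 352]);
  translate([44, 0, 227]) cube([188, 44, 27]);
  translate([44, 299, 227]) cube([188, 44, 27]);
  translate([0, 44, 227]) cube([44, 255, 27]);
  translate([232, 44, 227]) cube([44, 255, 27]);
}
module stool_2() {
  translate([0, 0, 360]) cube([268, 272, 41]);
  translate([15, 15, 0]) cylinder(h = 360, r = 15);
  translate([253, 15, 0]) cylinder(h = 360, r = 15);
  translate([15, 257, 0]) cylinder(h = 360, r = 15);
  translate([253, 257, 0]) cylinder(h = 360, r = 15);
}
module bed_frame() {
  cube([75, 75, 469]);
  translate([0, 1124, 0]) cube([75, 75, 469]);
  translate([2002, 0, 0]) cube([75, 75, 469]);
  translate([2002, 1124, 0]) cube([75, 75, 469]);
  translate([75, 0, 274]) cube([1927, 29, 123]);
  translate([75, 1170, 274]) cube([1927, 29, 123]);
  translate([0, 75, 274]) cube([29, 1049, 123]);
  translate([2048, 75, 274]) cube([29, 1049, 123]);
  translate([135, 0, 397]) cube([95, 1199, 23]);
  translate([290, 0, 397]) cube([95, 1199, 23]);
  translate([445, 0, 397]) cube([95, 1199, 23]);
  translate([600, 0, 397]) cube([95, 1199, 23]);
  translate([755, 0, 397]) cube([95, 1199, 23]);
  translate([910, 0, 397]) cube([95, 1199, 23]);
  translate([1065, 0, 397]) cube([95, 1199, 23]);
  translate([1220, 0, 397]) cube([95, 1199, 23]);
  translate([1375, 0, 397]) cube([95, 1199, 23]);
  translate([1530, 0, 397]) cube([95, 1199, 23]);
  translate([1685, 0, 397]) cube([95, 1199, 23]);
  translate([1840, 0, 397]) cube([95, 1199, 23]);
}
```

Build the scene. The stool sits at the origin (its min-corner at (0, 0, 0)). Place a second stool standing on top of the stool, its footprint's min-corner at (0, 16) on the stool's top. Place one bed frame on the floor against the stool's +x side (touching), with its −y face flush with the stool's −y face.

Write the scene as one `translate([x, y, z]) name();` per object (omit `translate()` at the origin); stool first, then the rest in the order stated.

stool();
translate([0, 16, 381]) stool_2();
translate([276, 0, 0]) bed_frame();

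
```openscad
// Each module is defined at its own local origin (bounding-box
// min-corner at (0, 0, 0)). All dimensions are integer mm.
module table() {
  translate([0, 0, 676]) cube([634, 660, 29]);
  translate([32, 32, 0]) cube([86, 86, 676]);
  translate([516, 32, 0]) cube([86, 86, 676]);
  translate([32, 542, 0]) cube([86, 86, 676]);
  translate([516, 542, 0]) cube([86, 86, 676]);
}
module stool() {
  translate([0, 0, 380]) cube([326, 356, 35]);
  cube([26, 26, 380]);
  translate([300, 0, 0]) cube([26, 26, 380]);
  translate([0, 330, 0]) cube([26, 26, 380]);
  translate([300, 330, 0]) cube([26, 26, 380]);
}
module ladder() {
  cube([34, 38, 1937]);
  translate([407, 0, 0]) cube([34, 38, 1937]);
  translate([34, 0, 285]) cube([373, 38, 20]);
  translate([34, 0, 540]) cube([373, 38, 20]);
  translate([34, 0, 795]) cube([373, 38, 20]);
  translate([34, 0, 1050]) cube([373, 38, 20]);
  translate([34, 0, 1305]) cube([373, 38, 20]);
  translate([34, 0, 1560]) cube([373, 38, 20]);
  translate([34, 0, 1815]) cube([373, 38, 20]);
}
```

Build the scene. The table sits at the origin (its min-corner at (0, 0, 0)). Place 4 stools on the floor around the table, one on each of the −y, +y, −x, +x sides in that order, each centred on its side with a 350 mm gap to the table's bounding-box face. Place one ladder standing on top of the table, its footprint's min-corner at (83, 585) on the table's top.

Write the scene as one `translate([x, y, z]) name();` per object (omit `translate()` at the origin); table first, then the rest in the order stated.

table();
translate([154, -706, 0]) stool();
translate([154, 1010, 0]) stool();
translate([-676, 152, 0]) stool();
translate([984, 152, 0]) stool();
translate([83, 585, 705]) ladder();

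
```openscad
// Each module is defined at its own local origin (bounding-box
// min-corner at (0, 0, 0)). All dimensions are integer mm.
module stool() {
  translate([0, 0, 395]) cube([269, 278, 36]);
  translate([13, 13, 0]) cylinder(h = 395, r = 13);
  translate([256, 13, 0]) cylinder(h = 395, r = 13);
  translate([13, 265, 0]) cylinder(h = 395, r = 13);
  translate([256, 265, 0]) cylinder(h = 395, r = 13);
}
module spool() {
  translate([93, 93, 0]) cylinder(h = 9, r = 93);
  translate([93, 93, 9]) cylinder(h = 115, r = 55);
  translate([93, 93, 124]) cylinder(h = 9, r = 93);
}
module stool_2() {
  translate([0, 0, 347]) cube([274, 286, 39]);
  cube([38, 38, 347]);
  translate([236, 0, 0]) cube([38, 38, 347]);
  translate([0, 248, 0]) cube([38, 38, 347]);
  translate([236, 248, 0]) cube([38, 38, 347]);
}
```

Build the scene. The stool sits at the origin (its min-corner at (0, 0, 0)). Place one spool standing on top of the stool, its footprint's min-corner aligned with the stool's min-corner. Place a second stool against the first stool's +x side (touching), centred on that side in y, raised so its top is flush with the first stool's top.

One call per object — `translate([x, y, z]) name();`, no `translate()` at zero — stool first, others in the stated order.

stool();
translate([0, 0, 431]) spool();
translate([269, -4, 45]) stool_2();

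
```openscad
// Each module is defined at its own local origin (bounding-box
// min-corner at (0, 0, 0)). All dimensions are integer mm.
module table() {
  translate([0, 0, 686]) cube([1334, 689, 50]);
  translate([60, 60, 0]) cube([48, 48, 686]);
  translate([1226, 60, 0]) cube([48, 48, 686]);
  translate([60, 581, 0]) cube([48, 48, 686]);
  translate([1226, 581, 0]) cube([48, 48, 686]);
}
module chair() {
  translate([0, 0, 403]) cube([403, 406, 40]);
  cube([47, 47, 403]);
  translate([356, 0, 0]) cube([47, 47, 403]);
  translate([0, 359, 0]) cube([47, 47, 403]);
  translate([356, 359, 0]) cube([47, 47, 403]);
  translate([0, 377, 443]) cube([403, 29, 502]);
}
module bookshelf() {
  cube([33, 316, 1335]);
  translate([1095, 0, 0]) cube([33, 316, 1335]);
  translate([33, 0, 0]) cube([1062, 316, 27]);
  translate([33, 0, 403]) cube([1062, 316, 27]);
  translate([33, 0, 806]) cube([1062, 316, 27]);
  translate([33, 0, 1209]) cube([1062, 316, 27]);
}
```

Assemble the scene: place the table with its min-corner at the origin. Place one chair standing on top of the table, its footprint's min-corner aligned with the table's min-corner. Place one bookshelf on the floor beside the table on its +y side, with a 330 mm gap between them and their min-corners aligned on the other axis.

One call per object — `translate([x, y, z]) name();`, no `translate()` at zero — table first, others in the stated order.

table();
translate([0, 0, 736]) chair();
translate([0, 1019, 0]) bookshelf();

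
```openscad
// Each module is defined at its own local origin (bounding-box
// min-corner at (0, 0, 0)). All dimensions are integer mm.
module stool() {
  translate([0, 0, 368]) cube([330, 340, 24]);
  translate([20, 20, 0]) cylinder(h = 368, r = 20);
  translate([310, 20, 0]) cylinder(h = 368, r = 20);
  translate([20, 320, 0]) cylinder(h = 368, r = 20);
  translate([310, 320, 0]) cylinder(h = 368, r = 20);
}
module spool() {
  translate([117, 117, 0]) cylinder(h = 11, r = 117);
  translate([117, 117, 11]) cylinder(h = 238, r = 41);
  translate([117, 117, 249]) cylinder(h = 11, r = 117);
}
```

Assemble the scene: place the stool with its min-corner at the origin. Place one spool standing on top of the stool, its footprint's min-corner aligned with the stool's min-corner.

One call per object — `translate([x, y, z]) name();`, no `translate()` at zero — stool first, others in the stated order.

stool();
translate([0, 0, 392]) spool();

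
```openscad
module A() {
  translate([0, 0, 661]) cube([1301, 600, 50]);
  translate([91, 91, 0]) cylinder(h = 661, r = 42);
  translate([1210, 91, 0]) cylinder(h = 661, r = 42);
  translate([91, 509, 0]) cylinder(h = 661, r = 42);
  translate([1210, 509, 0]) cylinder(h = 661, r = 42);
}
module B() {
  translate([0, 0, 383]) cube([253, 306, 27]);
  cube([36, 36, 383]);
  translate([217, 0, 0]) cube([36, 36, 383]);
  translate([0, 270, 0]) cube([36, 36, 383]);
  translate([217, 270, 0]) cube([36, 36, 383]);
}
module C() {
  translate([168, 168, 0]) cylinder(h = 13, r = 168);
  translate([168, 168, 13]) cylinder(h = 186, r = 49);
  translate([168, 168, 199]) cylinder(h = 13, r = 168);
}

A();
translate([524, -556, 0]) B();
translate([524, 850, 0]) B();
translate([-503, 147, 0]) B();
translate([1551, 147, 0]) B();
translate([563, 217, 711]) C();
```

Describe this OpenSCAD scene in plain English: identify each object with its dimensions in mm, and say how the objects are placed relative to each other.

A is a table: top 1301 mm (x) × 600 mm (y), 50 mm thick, upper face at z = 711 mm, on four round legs of 84 mm diameter, each leg's bounding box inset 49 mm from the nearest pair of top edges, running from z = 0 to the bottom of the top.

B is a four-legged stool. The seat is 253×306 mm, 27 mm thick, top at z = 410 mm. It stands on four square legs, each 36×36 mm in cross-section, from z = 0 to the seat underside, each flush with a corner of the seat.

C is a spool: two coaxial disc flanges of radius 168 mm and thickness 13 mm, joined by a core cylinder of radius 49 mm and height 186 mm. The lower flange rests on z = 0 and the three cylinders share a vertical axis.

Four stools sit around the table at the −y, +y, −x, +x sides. The spool is on top of the table.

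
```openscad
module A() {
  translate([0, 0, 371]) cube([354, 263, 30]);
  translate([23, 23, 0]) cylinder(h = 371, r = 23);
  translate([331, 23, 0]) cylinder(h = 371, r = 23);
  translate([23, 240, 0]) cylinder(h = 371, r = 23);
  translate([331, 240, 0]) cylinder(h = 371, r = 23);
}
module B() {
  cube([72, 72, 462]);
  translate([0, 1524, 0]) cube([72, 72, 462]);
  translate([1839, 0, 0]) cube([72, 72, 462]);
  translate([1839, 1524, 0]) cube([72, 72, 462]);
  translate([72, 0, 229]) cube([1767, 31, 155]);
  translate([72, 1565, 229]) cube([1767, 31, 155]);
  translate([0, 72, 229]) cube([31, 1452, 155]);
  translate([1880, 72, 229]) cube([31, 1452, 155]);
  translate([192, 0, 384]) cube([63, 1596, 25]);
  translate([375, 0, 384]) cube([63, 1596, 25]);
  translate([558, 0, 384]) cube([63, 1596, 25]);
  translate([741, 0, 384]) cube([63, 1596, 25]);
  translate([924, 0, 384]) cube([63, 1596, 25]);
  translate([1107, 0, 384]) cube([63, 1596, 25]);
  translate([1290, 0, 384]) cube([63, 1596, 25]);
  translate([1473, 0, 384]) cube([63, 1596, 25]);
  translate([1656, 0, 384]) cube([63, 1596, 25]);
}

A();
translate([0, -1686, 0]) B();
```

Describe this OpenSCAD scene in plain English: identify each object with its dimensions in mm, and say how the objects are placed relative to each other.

A is a four-legged stool. The seat is 354×263 mm, 30 mm thick, top at z = 401 mm. It stands on four round legs, each 46 mm in diameter, from z = 0 to the seat underside, each leg's axis is inset half a diameter from the nearest pair of seat edges (so the leg's bounding box is flush with the corner).

B is a bed frame 1911 mm long (x) by 1596 mm wide (y). Four 72×72 mm corner posts, 462 mm tall, at the corners of the footprint. Four rails of 31 mm thickness and 155 mm height run between adjacent posts with their undersides at z = 229 mm, their outer faces flush with the outside of the frame (the two x-running rails run between the posts' inner faces; the two y-running rails run between the posts' inner faces). 9 slats, each 63 mm wide (x) and 25 mm thick, lie across the top of the two x-running rails, running the full 1596 mm width of the frame in y; the slats are evenly spaced along x between the inner faces of the end posts with equal gaps (rounded down to the nearest mm) at the −x end and between each pair — any rounding remainder accumulates at the +x end.

The bed frame is on the floor beside the stool on its −y side.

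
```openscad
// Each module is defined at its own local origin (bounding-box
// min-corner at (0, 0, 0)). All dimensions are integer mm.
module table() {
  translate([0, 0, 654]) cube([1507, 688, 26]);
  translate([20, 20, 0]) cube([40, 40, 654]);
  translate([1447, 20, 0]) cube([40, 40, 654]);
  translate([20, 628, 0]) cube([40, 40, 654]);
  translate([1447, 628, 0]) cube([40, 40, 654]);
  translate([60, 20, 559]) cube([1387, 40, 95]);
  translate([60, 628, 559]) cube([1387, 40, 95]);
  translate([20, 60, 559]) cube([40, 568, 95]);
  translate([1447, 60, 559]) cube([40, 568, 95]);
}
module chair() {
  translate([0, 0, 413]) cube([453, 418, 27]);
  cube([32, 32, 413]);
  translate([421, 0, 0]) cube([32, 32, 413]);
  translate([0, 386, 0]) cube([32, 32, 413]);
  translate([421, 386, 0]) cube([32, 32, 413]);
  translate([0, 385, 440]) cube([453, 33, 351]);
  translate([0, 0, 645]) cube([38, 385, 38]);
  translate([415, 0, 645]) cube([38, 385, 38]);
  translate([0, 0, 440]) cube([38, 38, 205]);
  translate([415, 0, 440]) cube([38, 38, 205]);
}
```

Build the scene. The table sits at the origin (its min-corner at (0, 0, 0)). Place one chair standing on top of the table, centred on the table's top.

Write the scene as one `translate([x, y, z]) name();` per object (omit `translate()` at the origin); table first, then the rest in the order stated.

table();
translate([527, 135, 680]) chair();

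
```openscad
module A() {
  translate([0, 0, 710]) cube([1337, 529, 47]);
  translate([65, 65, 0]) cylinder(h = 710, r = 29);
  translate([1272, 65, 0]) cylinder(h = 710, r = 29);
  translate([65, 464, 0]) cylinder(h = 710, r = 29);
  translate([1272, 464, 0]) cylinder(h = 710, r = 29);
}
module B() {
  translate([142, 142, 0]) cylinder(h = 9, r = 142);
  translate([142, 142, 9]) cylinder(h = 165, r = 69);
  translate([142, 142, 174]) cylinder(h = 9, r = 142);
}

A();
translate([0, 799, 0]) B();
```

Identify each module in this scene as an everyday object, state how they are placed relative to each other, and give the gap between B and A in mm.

The spool's nearest face is 270 mm from the table's +y face.

A is a table. B is a spool. The spool is on the floor beside the table on its +y side. The gap between the spool and the table is 270 mm.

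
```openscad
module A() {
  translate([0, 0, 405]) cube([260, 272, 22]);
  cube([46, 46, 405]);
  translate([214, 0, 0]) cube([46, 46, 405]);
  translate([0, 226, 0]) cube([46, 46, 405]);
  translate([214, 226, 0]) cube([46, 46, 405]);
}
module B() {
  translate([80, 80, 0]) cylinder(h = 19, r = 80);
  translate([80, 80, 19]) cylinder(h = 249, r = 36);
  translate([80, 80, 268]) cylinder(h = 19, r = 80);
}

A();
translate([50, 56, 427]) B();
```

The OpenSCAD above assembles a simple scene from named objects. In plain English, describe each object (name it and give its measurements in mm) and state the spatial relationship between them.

A is a simple wooden stool: a rectangular seat 260 mm (x) by 272 mm (y), 22 mm thick, top face at z = 427 mm, on four square legs, each 46×46 mm in cross-section. The legs rest on z = 0, each flush with a corner of the seat.

B is a spool: two coaxial disc flanges of radius 80 mm and thickness 19 mm, joined by a core cylinder of radius 36 mm and height 249 mm. The lower flange rests on z = 0 and the three cylinders share a vertical axis.

The spool is on top of the stool, centred.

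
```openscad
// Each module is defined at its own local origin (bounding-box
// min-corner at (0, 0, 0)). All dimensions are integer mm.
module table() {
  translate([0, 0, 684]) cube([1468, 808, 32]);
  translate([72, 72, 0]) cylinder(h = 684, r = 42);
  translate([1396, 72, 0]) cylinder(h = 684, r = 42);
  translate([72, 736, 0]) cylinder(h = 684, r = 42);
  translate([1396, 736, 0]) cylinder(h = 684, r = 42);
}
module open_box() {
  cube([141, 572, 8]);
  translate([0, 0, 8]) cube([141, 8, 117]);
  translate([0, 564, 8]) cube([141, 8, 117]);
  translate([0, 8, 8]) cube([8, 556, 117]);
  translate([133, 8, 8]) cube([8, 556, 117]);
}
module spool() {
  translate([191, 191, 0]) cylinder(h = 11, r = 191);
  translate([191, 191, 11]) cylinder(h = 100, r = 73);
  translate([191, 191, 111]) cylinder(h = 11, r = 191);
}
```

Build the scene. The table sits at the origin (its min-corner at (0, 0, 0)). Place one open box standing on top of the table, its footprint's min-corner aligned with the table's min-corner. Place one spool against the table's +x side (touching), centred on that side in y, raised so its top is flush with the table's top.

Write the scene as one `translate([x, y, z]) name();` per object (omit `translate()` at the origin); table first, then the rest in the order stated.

table();
translate([0, 0, 716]) open_box();
translate([1468, 213, 594]) spool();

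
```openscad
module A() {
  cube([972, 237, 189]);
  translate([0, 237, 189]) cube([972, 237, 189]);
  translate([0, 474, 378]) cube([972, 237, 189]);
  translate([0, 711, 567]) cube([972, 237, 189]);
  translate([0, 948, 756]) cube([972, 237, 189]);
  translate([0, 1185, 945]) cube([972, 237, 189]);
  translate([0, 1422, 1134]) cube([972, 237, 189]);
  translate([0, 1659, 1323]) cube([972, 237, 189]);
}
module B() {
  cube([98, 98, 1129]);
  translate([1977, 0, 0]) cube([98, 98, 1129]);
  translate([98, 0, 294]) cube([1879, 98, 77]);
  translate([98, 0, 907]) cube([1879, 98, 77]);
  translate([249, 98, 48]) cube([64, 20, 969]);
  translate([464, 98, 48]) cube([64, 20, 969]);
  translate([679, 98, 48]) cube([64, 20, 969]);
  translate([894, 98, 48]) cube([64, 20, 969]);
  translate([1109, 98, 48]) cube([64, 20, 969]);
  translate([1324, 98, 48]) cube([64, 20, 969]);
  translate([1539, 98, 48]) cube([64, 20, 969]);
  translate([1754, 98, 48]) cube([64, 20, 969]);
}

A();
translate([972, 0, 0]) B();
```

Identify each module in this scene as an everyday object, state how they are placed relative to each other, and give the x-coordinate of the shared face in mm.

A is a staircase. B is a fence section. The fence section is against the staircase's +x side, with their −y faces flush. The x-coordinate of the shared face is 972 mm.

The staircase's +x face and the fence section's −x face are both at x = 972 mm.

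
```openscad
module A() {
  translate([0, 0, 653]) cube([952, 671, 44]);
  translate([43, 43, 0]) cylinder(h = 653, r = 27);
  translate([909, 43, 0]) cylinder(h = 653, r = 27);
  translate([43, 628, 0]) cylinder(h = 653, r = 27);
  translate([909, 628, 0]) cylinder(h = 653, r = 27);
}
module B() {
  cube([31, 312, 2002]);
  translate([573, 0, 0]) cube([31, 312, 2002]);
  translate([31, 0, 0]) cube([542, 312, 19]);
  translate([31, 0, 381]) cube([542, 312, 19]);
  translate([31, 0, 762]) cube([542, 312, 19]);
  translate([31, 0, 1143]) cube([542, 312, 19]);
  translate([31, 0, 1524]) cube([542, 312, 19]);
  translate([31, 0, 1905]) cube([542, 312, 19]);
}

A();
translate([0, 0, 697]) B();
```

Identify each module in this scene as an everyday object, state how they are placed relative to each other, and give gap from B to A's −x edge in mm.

A is a table. B is a bookshelf. The bookshelf is on top of the table. The gap from the bookshelf to the table's −x edge is 0 mm.

The bookshelf's min-x is at 0; the table's min-x is 0; gap = 0 mm.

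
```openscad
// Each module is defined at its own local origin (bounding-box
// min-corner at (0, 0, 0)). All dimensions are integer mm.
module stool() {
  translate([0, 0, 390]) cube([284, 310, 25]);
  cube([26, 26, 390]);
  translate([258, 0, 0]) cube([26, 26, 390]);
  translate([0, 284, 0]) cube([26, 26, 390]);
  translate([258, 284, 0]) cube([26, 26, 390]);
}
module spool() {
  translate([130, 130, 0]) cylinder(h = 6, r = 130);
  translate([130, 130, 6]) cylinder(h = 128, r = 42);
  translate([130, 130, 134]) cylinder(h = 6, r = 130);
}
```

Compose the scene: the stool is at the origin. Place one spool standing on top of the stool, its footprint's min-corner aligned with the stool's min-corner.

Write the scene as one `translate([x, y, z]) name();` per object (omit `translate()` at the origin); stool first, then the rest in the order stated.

stool();
translate([0, 0, 415]) spool();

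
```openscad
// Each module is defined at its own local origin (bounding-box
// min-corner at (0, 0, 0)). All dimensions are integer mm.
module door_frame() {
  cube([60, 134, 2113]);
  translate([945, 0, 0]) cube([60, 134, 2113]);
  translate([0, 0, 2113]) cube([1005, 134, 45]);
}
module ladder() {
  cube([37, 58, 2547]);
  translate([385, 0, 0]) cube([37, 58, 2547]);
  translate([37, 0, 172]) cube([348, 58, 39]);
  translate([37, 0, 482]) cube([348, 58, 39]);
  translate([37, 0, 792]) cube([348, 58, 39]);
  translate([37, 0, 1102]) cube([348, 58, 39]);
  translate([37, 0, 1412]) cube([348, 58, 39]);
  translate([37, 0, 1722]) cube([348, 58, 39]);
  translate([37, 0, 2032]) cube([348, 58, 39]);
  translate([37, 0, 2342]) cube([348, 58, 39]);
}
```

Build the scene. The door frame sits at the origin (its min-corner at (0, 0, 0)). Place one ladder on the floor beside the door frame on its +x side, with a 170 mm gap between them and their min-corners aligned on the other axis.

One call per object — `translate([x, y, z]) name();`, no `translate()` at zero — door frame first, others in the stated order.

door_frame();
translate([1175, 0, 0]) ladder();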